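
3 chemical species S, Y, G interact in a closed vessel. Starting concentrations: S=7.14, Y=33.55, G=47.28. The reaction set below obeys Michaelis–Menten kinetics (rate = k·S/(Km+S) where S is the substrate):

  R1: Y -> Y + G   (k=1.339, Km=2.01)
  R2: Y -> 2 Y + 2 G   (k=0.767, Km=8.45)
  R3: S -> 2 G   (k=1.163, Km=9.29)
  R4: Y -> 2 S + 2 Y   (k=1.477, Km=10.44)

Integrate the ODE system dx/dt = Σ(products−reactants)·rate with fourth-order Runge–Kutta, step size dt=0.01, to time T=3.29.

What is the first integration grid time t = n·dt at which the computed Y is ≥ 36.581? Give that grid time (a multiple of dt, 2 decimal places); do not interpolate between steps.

RK4 with dt=0.01: 329 steps to T=3.29. Trajectory (selected grid times):
t=0.00: S=7.14 Y=33.55 G=47.28
t=0.37: S=7.78 Y=34.19 G=48.59
t=0.73: S=8.41 Y=34.82 G=49.87
t=1.10: S=9.04 Y=35.48 G=51.22
t=1.46: S=9.65 Y=36.11 G=52.54
t=1.72: S=10.09 Y=36.57 G=53.51
t=1.73: S=10.11 Y=36.59 G=53.54
t=1.83: S=10.28 Y=36.77 G=53.92
t=2.19: S=10.89 Y=37.40 G=55.27
t=2.56: S=11.51 Y=38.06 G=56.67
t=2.92: S=12.11 Y=38.71 G=58.05
t=3.29: S=12.73 Y=39.37 G=59.48
Y(1.72)=36.570 < 36.581 but Y(1.73)=36.588 ≥ 36.581, so the first grid time is t=1.73.

Threshold first reached at t = 1.73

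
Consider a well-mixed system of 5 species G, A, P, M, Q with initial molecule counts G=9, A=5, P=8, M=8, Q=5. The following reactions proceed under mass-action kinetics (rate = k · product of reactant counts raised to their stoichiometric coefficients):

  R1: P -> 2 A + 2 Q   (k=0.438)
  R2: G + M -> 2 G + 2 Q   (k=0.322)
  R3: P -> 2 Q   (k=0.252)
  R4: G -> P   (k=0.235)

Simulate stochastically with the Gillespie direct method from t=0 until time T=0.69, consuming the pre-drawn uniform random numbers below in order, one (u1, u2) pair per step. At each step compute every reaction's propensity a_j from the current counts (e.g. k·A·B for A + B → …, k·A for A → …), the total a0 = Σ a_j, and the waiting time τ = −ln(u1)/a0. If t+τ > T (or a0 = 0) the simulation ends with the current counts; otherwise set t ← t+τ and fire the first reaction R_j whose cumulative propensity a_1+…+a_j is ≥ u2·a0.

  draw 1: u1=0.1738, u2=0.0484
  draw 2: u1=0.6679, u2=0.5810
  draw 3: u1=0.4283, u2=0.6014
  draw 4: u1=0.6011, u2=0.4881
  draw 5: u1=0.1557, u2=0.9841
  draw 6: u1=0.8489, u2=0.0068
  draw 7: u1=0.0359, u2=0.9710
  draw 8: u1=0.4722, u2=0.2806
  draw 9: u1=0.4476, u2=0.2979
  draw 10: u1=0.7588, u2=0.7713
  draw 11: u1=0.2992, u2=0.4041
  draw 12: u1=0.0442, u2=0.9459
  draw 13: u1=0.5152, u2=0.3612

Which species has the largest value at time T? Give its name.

t=0.000: G=9 A=5 P=8 M=8 Q=5
Draw 1: a1=3.504, a2=23.184, a3=2.016, a4=2.115, a0=30.819; τ=−ln(0.1738)/30.819=0.057 → t=0.057; u2·a0=0.0484·30.819=1.492 ≤ a1=3.504 → R1 fires; G=9 A=7 P=7 M=8 Q=7
Draw 2: a1=3.066, a2=23.184, a3=1.764, a4=2.115, a0=30.129; τ=−ln(0.6679)/30.129=0.013 → t=0.070; u2·a0=0.5810·30.129=17.505; a1=3.066 < 17.505 ≤ a1+a2=26.250 → R2 fires; G=10 A=7 P=7 M=7 Q=9
Draw 3: a1=3.066, a2=22.540, a3=1.764, a4=2.350, a0=29.720; τ=−ln(0.4283)/29.720=0.029 → t=0.099; u2·a0=0.6014·29.720=17.874; a1=3.066 < 17.874 ≤ a1+a2=25.606 → R2 fires; G=11 A=7 P=7 M=6 Q=11
Draw 4: a1=3.066, a2=21.252, a3=1.764, a4=2.585, a0=28.667; τ=−ln(0.6011)/28.667=0.018 → t=0.116; u2·a0=0.4881·28.667=13.992; a1=3.066 < 13.992 ≤ a1+a2=24.318 → R2 fires; G=12 A=7 P=7 M=5 Q=13
Draw 5: a1=3.066, a2=19.320, a3=1.764, a4=2.820, a0=26.970; τ=−ln(0.1557)/26.970=0.069 → t=0.185; u2·a0=0.9841·26.970=26.541; a1+…+a3=24.150 < 26.541 ≤ a1+…+a4=26.970 → R4 fires; G=11 A=7 P=8 M=5 Q=13
Draw 6: a1=3.504, a2=17.710, a3=2.016, a4=2.585, a0=25.815; τ=−ln(0.8489)/25.815=0.006 → t=0.192; u2·a0=0.0068·25.815=0.176 ≤ a1=3.504 → R1 fires; G=11 A=9 P=7 M=5 Q=15
Draw 7: a1=3.066, a2=17.710, a3=1.764, a4=2.585, a0=25.125; τ=−ln(0.0359)/25.125=0.132 → t=0.324; u2·a0=0.9710·25.125=24.396; a1+…+a3=22.540 < 24.396 ≤ a1+…+a4=25.125 → R4 fires; G=10 A=9 P=8 M=5 Q=15
Draw 8: a1=3.504, a2=16.100, a3=2.016, a4=2.350, a0=23.970; τ=−ln(0.4722)/23.970=0.031 → t=0.355; u2·a0=0.2806·23.970=6.726; a1=3.504 < 6.726 ≤ a1+a2=19.604 → R2 fires; G=11 A=9 P=8 M=4 Q=17
Draw 9: a1=3.504, a2=14.168, a3=2.016, a4=2.585, a0=22.273; τ=−ln(0.4476)/22.273=0.036 → t=0.392; u2·a0=0.2979·22.273=6.635; a1=3.504 < 6.635 ≤ a1+a2=17.672 → R2 fires; G=12 A=9 P=8 M=3 Q=19
Draw 10: a1=3.504, a2=11.592, a3=2.016, a4=2.820, a0=19.932; τ=−ln(0.7588)/19.932=0.014 → t=0.405; u2·a0=0.7713·19.932=15.374; a1+a2=15.096 < 15.374 ≤ a1+…+a3=17.112 → R3 fires; G=12 A=9 P=7 M=3 Q=21
Draw 11: a1=3.066, a2=11.592, a3=1.764, a4=2.820, a0=19.242; τ=−ln(0.2992)/19.242=0.063 → t=0.468; u2·a0=0.4041·19.242=7.776; a1=3.066 < 7.776 ≤ a1+a2=14.658 → R2 fires; G=13 A=9 P=7 M=2 Q=23
Draw 12: a1=3.066, a2=8.372, a3=1.764, a4=3.055, a0=16.257; τ=−ln(0.0442)/16.257=0.192 → t=0.660; u2·a0=0.9459·16.257=15.377; a1+…+a3=13.202 < 15.377 ≤ a1+…+a4=16.257 → R4 fires; G=12 A=9 P=8 M=2 Q=23
Draw 13: a1=3.504, a2=7.728, a3=2.016, a4=2.820, a0=16.068; τ=−ln(0.5152)/16.068=0.041 → t=0.701 > T=0.69: stop.
At T=0.69: G=12 A=9 P=8 M=2 Q=23; the largest is Q.

Dominant species at T: Q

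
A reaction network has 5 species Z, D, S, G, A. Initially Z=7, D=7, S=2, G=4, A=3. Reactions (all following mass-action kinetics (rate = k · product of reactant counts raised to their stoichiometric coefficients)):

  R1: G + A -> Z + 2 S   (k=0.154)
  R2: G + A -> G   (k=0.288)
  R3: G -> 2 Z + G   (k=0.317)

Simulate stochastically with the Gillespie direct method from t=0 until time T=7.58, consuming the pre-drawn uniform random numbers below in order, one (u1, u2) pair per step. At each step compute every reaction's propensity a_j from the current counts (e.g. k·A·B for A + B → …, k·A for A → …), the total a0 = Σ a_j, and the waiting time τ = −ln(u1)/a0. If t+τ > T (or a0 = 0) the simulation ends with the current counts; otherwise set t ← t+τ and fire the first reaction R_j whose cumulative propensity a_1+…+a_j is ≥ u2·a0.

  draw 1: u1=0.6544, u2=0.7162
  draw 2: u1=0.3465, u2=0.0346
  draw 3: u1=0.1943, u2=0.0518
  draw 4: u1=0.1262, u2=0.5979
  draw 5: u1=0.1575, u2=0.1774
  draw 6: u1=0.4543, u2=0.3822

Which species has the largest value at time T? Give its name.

Dominant species at T: Z

t=0.000: Z=7 D=7 S=2 G=4 A=3
Draw 1: a1=1.848, a2=3.456, a3=1.268, a0=6.572; τ=−ln(0.6544)/6.572=0.065 → t=0.065; u2·a0=0.7162·6.572=4.707; a1=1.848 < 4.707 ≤ a1+a2=5.304 → R2 fires; Z=7 D=7 S=2 G=4 A=2
Draw 2: a1=1.232, a2=2.304, a3=1.268, a0=4.804; τ=−ln(0.3465)/4.804=0.221 → t=0.285; u2·a0=0.0346·4.804=0.166 ≤ a1=1.232 → R1 fires; Z=8 D=7 S=4 G=3 A=1
Draw 3: a1=0.462, a2=0.864, a3=0.951, a0=2.277; τ=−ln(0.1943)/2.277=0.720 → t=1.005; u2·a0=0.0518·2.277=0.118 ≤ a1=0.462 → R1 fires; Z=9 D=7 S=6 G=2 A=0
Draw 4: a1=0.000, a2=0.000, a3=0.634, a0=0.634; τ=−ln(0.1262)/0.634=3.265 → t=4.269; u2·a0=0.5979·0.634=0.379; a1+a2=0.000 < 0.379 ≤ a1+…+a3=0.634 → R3 fires; Z=11 D=7 S=6 G=2 A=0
Draw 5: a1=0.000, a2=0.000, a3=0.634, a0=0.634; τ=−ln(0.1575)/0.634=2.915 → t=7.185; u2·a0=0.1774·0.634=0.112; a1+a2=0.000 < 0.112 ≤ a1+…+a3=0.634 → R3 fires; Z=13 D=7 S=6 G=2 A=0
Draw 6: a1=0.000, a2=0.000, a3=0.634, a0=0.634; τ=−ln(0.4543)/0.634=1.244 → t=8.429 > T=7.58: stop.
At T=7.58: Z=13 D=7 S=6 G=2 A=0; the largest is Z.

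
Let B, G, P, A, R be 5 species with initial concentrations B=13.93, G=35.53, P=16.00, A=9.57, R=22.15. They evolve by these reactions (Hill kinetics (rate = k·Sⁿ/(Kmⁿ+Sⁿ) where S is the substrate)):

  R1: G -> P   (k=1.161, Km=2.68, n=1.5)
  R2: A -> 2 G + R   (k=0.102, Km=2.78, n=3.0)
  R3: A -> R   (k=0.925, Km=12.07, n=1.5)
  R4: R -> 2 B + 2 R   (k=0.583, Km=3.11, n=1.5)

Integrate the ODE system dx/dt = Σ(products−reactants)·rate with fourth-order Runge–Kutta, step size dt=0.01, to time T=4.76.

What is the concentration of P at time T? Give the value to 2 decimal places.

P at T = 21.40

RK4 with dt=0.01: 476 steps to T=4.76. Trajectory (selected grid times):
t=0.00: B=13.93 G=35.53 P=16.00 A=9.57 R=22.15
t=0.53: B=14.52 G=35.03 P=16.60 A=9.32 R=22.70
t=1.06: B=15.11 G=34.54 P=17.21 A=9.07 R=23.24
t=1.59: B=15.70 G=34.04 P=17.81 A=8.82 R=23.78
t=2.12: B=16.29 G=33.54 P=18.41 A=8.59 R=24.31
t=2.64: B=16.87 G=33.05 P=19.00 A=8.36 R=24.83
t=3.17: B=17.46 G=32.56 P=19.60 A=8.13 R=25.36
t=3.70: B=18.05 G=32.06 P=20.20 A=7.90 R=25.88
t=4.23: B=18.65 G=31.56 P=20.80 A=7.68 R=26.39
t=4.76: B=19.24 G=31.06 P=21.40 A=7.47 R=26.90
Read off P at T=4.76: 21.40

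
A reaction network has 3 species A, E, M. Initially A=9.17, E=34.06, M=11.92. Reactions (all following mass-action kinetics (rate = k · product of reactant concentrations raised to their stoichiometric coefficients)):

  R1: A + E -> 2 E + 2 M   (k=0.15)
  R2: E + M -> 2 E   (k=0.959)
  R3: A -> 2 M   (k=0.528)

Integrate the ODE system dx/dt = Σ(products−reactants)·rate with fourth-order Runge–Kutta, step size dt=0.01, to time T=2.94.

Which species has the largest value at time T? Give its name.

Dominant species at T: E

RK4 with dt=0.01: 294 steps to T=2.94. Trajectory (selected grid times):
t=0.00: A=9.17 E=34.06 M=11.92
t=0.33: A=0.36 E=71.73 M=0.14
t=0.65: A=0.01 E=72.90 M=0.00
t=0.98: A=0.00 E=72.93 M=0.00
t=1.31: A=0.00 E=72.93 M=0.00
t=1.63: A=0.00 E=72.93 M=0.00
t=1.96: A=0.00 E=72.93 M=0.00
t=2.29: A=0.00 E=72.93 M=0.00
t=2.61: A=0.00 E=72.93 M=0.00
t=2.94: A=0.00 E=72.93 M=0.00
At T=2.94: A=0.00 E=72.93 M=0.00; the largest is E.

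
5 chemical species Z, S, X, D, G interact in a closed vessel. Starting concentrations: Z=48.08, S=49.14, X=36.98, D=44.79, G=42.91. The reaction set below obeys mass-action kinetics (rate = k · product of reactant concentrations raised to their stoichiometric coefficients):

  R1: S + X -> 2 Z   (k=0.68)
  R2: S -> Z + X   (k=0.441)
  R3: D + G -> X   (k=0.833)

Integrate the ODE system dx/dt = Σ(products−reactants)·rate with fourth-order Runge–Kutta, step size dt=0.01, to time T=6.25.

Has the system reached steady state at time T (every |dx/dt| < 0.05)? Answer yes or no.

Steady state at T: yes

RK4 with dt=0.01: 625 steps to T=6.25. Trajectory (selected grid times):
t=0.00: Z=48.08 S=49.14 X=36.98 D=44.79 G=42.91
t=0.69: Z=145.44 S=0.00 X=31.69 D=2.79 G=0.91
t=1.39: Z=145.44 S=0.00 X=32.37 D=2.11 G=0.23
t=2.08: Z=145.44 S=0.00 X=32.52 D=1.95 G=0.07
t=2.78: Z=145.44 S=0.00 X=32.57 D=1.90 G=0.02
t=3.47: Z=145.44 S=0.00 X=32.59 D=1.89 G=0.01
t=4.17: Z=145.44 S=0.00 X=32.59 D=1.88 G=0.00
t=4.86: Z=145.44 S=0.00 X=32.59 D=1.88 G=0.00
t=5.56: Z=145.44 S=0.00 X=32.59 D=1.88 G=0.00
t=6.25: Z=145.44 S=0.00 X=32.59 D=1.88 G=0.00
Rates at T: R1=0.0000, R2=0.0000, R3=0.0002
dx/dt at T (Σ net stoichiometry × rate): Z=+0.0000, S=-0.0000, X=+0.0002, D=-0.0002, G=-0.0002
Largest |dx/dt| is |+0.0002| (X) < 0.05 → steady.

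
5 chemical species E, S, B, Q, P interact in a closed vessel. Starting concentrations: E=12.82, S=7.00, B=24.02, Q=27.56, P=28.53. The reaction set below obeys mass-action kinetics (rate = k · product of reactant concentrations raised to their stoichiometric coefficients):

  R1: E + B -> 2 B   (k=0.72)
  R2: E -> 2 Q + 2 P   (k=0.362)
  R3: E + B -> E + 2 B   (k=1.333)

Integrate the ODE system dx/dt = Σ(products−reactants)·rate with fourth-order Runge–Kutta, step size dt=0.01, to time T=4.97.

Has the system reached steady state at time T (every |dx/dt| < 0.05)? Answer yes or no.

RK4 with dt=0.01: 497 steps to T=4.97. Trajectory (selected grid times):
t=0.00: E=12.82 S=7.00 B=24.02 Q=27.56 P=28.53
t=0.55: E=0.00 S=7.00 B=60.11 Q=27.88 P=28.85
t=1.10: E=0.00 S=7.00 B=60.11 Q=27.88 P=28.85
t=1.66: E=0.00 S=7.00 B=60.11 Q=27.88 P=28.85
t=2.21: E=0.00 S=7.00 B=60.11 Q=27.88 P=28.85
t=2.76: E=0.00 S=7.00 B=60.11 Q=27.88 P=28.85
t=3.31: E=0.00 S=7.00 B=60.11 Q=27.88 P=28.85
t=3.87: E=0.00 S=7.00 B=60.11 Q=27.88 P=28.85
t=4.42: E=0.00 S=7.00 B=60.11 Q=27.88 P=28.85
t=4.97: E=0.00 S=7.00 B=60.11 Q=27.88 P=28.85
Rates at T: R1=0.0000, R2=0.0000, R3=0.0000
dx/dt at T (Σ net stoichiometry × rate): E=-0.0000, S=+0.0000, B=+0.0000, Q=+0.0000, P=+0.0000
Largest |dx/dt| is |+0.0000| (B) < 0.05 → steady.

Steady state at T: yes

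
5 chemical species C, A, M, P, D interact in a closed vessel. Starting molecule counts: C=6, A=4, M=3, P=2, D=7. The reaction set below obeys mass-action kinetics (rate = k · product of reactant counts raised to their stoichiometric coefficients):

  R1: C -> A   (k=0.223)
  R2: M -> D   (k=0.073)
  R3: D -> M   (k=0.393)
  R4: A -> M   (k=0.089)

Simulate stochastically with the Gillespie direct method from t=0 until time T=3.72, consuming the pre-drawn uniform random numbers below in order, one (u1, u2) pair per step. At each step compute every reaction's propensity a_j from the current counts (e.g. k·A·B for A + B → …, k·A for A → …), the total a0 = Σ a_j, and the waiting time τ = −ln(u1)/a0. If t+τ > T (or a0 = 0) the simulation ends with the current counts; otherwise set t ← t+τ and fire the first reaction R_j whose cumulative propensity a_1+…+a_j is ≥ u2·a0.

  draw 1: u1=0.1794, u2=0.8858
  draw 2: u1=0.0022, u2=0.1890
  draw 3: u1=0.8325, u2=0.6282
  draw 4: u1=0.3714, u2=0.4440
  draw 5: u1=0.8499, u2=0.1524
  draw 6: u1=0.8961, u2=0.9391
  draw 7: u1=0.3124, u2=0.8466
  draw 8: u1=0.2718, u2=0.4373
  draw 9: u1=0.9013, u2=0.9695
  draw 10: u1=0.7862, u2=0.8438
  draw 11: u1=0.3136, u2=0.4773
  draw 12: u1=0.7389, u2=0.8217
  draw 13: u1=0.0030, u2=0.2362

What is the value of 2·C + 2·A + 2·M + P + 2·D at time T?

Check how each reaction changes W = 2·C + 2·A + 2·M + P + 2·D (weight of products minus weight of reactants):
R1: C -> A: (2·1) − (2·1) = 2 − 2 = 0
R2: M -> D: (2·1) − (2·1) = 2 − 2 = 0
R3: D -> M: (2·1) − (2·1) = 2 − 2 = 0
R4: A -> M: (2·1) − (2·1) = 2 − 2 = 0
Every reaction leaves W unchanged, so W is conserved and no simulation is needed: W(T) = W(0) = 2·6 + 2·4 + 2·3 + 2 + 2·7 = 42

Value at T = 42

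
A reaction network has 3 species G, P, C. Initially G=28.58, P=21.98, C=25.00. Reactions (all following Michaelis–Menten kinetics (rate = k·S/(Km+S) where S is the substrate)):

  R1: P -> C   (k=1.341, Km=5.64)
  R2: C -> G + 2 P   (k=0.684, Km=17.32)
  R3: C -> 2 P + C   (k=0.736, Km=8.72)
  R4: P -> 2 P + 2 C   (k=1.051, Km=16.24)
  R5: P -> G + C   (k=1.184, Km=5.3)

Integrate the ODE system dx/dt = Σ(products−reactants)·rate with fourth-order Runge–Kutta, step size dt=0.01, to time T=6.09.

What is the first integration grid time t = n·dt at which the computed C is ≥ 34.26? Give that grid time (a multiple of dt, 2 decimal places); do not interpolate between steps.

Threshold first reached at t = 3.27

RK4 with dt=0.01: 609 steps to T=6.09. Trajectory (selected grid times):
t=0.00: G=28.58 P=21.98 C=25.00
t=0.68: G=29.51 P=22.32 C=26.92
t=1.35: G=30.43 P=22.69 C=28.82
t=2.03: G=31.38 P=23.08 C=30.75
t=2.71: G=32.34 P=23.50 C=32.68
t=3.26: G=33.12 P=23.85 C=34.24
t=3.27: G=33.13 P=23.86 C=34.27
t=3.38: G=33.29 P=23.93 C=34.58
t=4.06: G=34.26 P=24.39 C=36.53
t=4.74: G=35.24 P=24.86 C=38.47
t=5.41: G=36.22 P=25.35 C=40.40
t=6.09: G=37.21 P=25.85 C=42.36
C(3.26)=34.242 < 34.26 but C(3.27)=34.271 ≥ 34.26, so the first grid time is t=3.27.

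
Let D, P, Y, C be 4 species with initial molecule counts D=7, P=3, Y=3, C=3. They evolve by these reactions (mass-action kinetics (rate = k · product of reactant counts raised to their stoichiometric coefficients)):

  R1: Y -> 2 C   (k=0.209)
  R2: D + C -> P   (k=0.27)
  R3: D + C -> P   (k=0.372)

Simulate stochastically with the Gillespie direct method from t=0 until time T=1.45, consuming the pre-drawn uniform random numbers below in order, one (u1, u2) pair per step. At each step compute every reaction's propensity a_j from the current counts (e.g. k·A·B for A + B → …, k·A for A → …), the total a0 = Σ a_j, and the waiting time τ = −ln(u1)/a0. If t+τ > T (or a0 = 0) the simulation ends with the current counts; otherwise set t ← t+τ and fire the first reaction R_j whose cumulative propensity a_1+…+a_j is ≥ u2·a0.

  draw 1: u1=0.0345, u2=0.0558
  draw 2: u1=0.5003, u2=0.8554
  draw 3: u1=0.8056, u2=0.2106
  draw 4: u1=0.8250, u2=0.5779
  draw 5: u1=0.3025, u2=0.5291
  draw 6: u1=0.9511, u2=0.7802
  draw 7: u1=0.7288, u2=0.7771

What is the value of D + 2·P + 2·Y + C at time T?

Check how each reaction changes W = D + 2·P + 2·Y + C (weight of products minus weight of reactants):
R1: Y -> 2 C: (1·2) − (2·1) = 2 − 2 = 0
R2: D + C -> P: (2·1) − (1·1 + 1·1) = 2 − 2 = 0
R3: D + C -> P: (2·1) − (1·1 + 1·1) = 2 − 2 = 0
Every reaction leaves W unchanged, so W is conserved and no simulation is needed: W(T) = W(0) = 7 + 2·3 + 2·3 + 3 = 22

Value at T = 22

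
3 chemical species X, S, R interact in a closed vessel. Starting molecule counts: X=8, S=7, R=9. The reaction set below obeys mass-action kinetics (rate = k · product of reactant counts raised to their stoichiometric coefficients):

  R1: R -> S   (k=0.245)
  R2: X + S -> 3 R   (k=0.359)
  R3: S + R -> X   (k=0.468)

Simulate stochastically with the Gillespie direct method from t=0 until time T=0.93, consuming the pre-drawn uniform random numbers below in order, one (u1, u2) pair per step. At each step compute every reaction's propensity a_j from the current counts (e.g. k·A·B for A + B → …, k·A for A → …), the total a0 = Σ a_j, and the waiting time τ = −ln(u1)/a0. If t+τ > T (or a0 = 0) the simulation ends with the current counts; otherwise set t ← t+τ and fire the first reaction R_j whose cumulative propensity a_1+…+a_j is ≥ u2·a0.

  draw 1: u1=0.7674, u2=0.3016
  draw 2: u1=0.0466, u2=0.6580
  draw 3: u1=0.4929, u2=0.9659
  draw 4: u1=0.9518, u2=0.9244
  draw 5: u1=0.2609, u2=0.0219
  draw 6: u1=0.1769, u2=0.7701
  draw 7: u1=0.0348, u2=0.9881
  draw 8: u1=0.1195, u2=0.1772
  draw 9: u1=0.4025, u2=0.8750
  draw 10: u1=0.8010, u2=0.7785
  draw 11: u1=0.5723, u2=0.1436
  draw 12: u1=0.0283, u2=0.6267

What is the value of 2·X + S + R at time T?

Value at T = 32

Check how each reaction changes W = 2·X + S + R (weight of products minus weight of reactants):
R1: R -> S: (1·1) − (1·1) = 1 − 1 = 0
R2: X + S -> 3 R: (1·3) − (2·1 + 1·1) = 3 − 3 = 0
R3: S + R -> X: (2·1) − (1·1 + 1·1) = 2 − 2 = 0
Every reaction leaves W unchanged, so W is conserved and no simulation is needed: W(T) = W(0) = 2·8 + 7 + 9 = 32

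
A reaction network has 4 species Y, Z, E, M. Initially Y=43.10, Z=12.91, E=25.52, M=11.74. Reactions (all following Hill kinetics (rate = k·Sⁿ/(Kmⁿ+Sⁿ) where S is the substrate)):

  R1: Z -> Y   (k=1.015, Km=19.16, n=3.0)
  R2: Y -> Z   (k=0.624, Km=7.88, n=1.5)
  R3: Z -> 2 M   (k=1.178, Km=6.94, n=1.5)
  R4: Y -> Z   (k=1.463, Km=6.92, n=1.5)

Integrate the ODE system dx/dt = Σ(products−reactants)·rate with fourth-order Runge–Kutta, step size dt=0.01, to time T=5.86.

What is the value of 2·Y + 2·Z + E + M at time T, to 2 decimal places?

Check how each reaction changes W = 2·Y + 2·Z + E + M (weight of products minus weight of reactants):
R1: Z -> Y: (2·1) − (2·1) = 2 − 2 = 0
R2: Y -> Z: (2·1) − (2·1) = 2 − 2 = 0
R3: Z -> 2 M: (1·2) − (2·1) = 2 − 2 = 0
R4: Y -> Z: (2·1) − (2·1) = 2 − 2 = 0
Every reaction leaves W unchanged, so W is conserved and no simulation is needed: W(T) = W(0) = 2·43.10 + 2·12.91 + 25.52 + 11.74 = 149.28

Value at T = 149.28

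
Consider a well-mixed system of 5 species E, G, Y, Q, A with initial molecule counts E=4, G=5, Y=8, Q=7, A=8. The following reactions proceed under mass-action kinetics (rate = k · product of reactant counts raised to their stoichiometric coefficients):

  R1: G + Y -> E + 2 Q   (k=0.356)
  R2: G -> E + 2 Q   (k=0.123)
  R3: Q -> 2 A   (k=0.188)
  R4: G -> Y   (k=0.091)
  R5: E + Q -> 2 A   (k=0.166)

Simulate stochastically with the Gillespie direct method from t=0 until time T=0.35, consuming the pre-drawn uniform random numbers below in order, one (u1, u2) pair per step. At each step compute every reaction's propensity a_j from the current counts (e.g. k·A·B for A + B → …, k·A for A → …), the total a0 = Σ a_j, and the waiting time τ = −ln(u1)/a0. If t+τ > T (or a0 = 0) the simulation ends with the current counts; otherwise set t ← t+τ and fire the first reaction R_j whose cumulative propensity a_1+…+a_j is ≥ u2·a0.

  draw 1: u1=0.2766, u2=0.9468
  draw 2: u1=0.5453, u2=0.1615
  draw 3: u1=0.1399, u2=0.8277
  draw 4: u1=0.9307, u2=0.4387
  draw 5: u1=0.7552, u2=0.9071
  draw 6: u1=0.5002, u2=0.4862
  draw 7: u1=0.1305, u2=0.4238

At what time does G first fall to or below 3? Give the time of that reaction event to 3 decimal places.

t=0.000: E=4 G=5 Y=8 Q=7 A=8
Draw 1: a1=14.240, a2=0.615, a3=1.316, a4=0.455, a5=4.648, a0=21.274; τ=−ln(0.2766)/21.274=0.060 → t=0.060; u2·a0=0.9468·21.274=20.142; a1+…+a4=16.626 < 20.142 ≤ a1+…+a5=21.274 → R5 fires; E=3 G=5 Y=8 Q=6 A=10
Draw 2: a1=14.240, a2=0.615, a3=1.128, a4=0.455, a5=2.988, a0=19.426; τ=−ln(0.5453)/19.426=0.031 → t=0.092; u2·a0=0.1615·19.426=3.137 ≤ a1=14.240 → R1 fires; E=4 G=4 Y=7 Q=8 A=10
Draw 3: a1=9.968, a2=0.492, a3=1.504, a4=0.364, a5=5.312, a0=17.640; τ=−ln(0.1399)/17.640=0.111 → t=0.203; u2·a0=0.8277·17.640=14.601; a1+…+a4=12.328 < 14.601 ≤ a1+…+a5=17.640 → R5 fires; E=3 G=4 Y=7 Q=7 A=12
Draw 4: a1=9.968, a2=0.492, a3=1.316, a4=0.364, a5=3.486, a0=15.626; τ=−ln(0.9307)/15.626=0.005 → t=0.208; u2·a0=0.4387·15.626=6.855 ≤ a1=9.968 → R1 fires; E=4 G=3 Y=6 Q=9 A=12
Draw 5: a1=6.408, a2=0.369, a3=1.692, a4=0.273, a5=5.976, a0=14.718; τ=−ln(0.7552)/14.718=0.019 → t=0.227; u2·a0=0.9071·14.718=13.351; a1+…+a4=8.742 < 13.351 ≤ a1+…+a5=14.718 → R5 fires; E=3 G=3 Y=6 Q=8 A=14
Draw 6: a1=6.408, a2=0.369, a3=1.504, a4=0.273, a5=3.984, a0=12.538; τ=−ln(0.5002)/12.538=0.055 → t=0.282; u2·a0=0.4862·12.538=6.096 ≤ a1=6.408 → R1 fires; E=4 G=2 Y=5 Q=10 A=14
Draw 7: a1=3.560, a2=0.246, a3=1.880, a4=0.182, a5=6.640, a0=12.508; τ=−ln(0.1305)/12.508=0.163 → t=0.445 > T=0.35: stop.
G first becomes ≤ 3 when it reaches 3 at the event at t=0.208.

Threshold first reached at t = 0.208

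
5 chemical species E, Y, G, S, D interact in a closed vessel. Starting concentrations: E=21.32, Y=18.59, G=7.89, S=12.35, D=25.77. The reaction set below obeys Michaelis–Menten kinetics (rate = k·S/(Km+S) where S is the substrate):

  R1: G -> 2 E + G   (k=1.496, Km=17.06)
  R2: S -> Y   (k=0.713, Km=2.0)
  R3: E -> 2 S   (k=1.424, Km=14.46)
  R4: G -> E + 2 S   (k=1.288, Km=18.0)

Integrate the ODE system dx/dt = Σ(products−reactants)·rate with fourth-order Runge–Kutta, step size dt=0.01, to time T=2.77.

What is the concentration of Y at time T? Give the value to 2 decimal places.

Y at T = 20.33

RK4 with dt=0.01: 277 steps to T=2.77. Trajectory (selected grid times):
t=0.00: E=21.32 Y=18.59 G=7.89 S=12.35 D=25.77
t=0.31: E=21.47 Y=18.78 G=7.77 S=12.93 D=25.77
t=0.62: E=21.61 Y=18.97 G=7.65 S=13.50 D=25.77
t=0.92: E=21.75 Y=19.16 G=7.53 S=14.06 D=25.77
t=1.23: E=21.88 Y=19.35 G=7.42 S=14.63 D=25.77
t=1.54: E=22.01 Y=19.55 G=7.30 S=15.20 D=25.77
t=1.85: E=22.14 Y=19.74 G=7.19 S=15.77 D=25.77
t=2.15: E=22.25 Y=19.93 G=7.08 S=16.31 D=25.77
t=2.46: E=22.37 Y=20.13 G=6.97 S=16.88 D=25.77
t=2.77: E=22.48 Y=20.33 G=6.85 S=17.44 D=25.77
Read off Y at T=2.77: 20.33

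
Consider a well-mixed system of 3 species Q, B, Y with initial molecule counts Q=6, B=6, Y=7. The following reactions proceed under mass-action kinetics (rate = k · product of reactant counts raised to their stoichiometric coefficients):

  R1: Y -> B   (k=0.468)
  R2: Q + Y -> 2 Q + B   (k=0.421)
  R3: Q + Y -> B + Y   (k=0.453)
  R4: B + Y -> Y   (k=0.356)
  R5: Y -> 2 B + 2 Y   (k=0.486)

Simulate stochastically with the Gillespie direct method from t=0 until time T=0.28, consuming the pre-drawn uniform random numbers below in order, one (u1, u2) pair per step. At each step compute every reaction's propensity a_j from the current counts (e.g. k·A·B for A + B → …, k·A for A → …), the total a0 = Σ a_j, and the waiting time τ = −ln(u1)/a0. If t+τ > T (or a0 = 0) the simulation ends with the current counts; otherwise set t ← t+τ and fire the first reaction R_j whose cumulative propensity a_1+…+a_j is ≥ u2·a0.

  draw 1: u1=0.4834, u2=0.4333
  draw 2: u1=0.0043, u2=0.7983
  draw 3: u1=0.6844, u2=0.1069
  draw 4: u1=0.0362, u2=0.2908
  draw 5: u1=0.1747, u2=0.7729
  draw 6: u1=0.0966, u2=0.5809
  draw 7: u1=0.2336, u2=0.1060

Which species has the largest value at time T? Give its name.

t=0.000: Q=6 B=6 Y=7
Draw 1: a1=3.276, a2=17.682, a3=19.026, a4=14.952, a5=3.402, a0=58.338; τ=−ln(0.4834)/58.338=0.012 → t=0.012; u2·a0=0.4333·58.338=25.278; a1+a2=20.958 < 25.278 ≤ a1+…+a3=39.984 → R3 fires; Q=5 B=7 Y=7
Draw 2: a1=3.276, a2=14.735, a3=15.855, a4=17.444, a5=3.402, a0=54.712; τ=−ln(0.0043)/54.712=0.100 → t=0.112; u2·a0=0.7983·54.712=43.677; a1+…+a3=33.866 < 43.677 ≤ a1+…+a4=51.310 → R4 fires; Q=5 B=6 Y=7
Draw 3: a1=3.276, a2=14.735, a3=15.855, a4=14.952, a5=3.402, a0=52.220; τ=−ln(0.6844)/52.220=0.007 → t=0.119; u2·a0=0.1069·52.220=5.582; a1=3.276 < 5.582 ≤ a1+a2=18.011 → R2 fires; Q=6 B=7 Y=6
Draw 4: a1=2.808, a2=15.156, a3=16.308, a4=14.952, a5=2.916, a0=52.140; τ=−ln(0.0362)/52.140=0.064 → t=0.183; u2·a0=0.2908·52.140=15.162; a1=2.808 < 15.162 ≤ a1+a2=17.964 → R2 fires; Q=7 B=8 Y=5
Draw 5: a1=2.340, a2=14.735, a3=15.855, a4=14.240, a5=2.430, a0=49.600; τ=−ln(0.1747)/49.600=0.035 → t=0.218; u2·a0=0.7729·49.600=38.336; a1+…+a3=32.930 < 38.336 ≤ a1+…+a4=47.170 → R4 fires; Q=7 B=7 Y=5
Draw 6: a1=2.340, a2=14.735, a3=15.855, a4=12.460, a5=2.430, a0=47.820; τ=−ln(0.0966)/47.820=0.049 → t=0.267; u2·a0=0.5809·47.820=27.779; a1+a2=17.075 < 27.779 ≤ a1+…+a3=32.930 → R3 fires; Q=6 B=8 Y=5
Draw 7: a1=2.340, a2=12.630, a3=13.590, a4=14.240, a5=2.430, a0=45.230; τ=−ln(0.2336)/45.230=0.032 → t=0.299 > T=0.28: stop.
At T=0.28: Q=6 B=8 Y=5; the largest is B.

Dominant species at T: B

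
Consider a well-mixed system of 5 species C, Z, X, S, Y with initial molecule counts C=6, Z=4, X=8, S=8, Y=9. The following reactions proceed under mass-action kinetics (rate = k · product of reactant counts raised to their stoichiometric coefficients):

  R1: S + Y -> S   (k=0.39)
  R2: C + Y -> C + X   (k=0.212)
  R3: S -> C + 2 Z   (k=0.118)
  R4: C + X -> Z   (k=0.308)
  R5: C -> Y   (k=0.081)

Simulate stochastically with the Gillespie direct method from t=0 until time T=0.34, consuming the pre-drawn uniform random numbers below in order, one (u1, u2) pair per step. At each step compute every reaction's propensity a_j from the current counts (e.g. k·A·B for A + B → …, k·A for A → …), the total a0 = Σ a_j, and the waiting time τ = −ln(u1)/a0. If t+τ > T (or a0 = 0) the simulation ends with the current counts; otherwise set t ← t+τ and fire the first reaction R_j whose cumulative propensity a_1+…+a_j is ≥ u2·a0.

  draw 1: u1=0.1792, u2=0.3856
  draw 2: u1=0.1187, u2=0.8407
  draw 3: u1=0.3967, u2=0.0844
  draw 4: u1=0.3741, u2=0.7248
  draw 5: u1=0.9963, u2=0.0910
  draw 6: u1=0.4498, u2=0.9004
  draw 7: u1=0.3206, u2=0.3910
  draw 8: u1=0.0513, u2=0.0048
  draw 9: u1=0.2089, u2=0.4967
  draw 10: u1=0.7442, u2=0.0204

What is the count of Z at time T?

t=0.000: C=6 Z=4 X=8 S=8 Y=9
Draw 1: a1=28.080, a2=11.448, a3=0.944, a4=14.784, a5=0.486, a0=55.742; τ=−ln(0.1792)/55.742=0.031 → t=0.031; u2·a0=0.3856·55.742=21.494 ≤ a1=28.080 → R1 fires; C=6 Z=4 X=8 S=8 Y=8
Draw 2: a1=24.960, a2=10.176, a3=0.944, a4=14.784, a5=0.486, a0=51.350; τ=−ln(0.1187)/51.350=0.042 → t=0.072; u2·a0=0.8407·51.350=43.170; a1+…+a3=36.080 < 43.170 ≤ a1+…+a4=50.864 → R4 fires; C=5 Z=5 X=7 S=8 Y=8
Draw 3: a1=24.960, a2=8.480, a3=0.944, a4=10.780, a5=0.405, a0=45.569; τ=−ln(0.3967)/45.569=0.020 → t=0.093; u2·a0=0.0844·45.569=3.846 ≤ a1=24.960 → R1 fires; C=5 Z=5 X=7 S=8 Y=7
Draw 4: a1=21.840, a2=7.420, a3=0.944, a4=10.780, a5=0.405, a0=41.389; τ=−ln(0.3741)/41.389=0.024 → t=0.116; u2·a0=0.7248·41.389=29.999; a1+a2=29.260 < 29.999 ≤ a1+…+a3=30.204 → R3 fires; C=6 Z=7 X=7 S=7 Y=7
Draw 5: a1=19.110, a2=8.904, a3=0.826, a4=12.936, a5=0.486, a0=42.262; τ=−ln(0.9963)/42.262=0.000 → t=0.116; u2·a0=0.0910·42.262=3.846 ≤ a1=19.110 → R1 fires; C=6 Z=7 X=7 S=7 Y=6
Draw 6: a1=16.380, a2=7.632, a3=0.826, a4=12.936, a5=0.486, a0=38.260; τ=−ln(0.4498)/38.260=0.021 → t=0.137; u2·a0=0.9004·38.260=34.449; a1+…+a3=24.838 < 34.449 ≤ a1+…+a4=37.774 → R4 fires; C=5 Z=8 X=6 S=7 Y=6
Draw 7: a1=16.380, a2=6.360, a3=0.826, a4=9.240, a5=0.405, a0=33.211; τ=−ln(0.3206)/33.211=0.034 → t=0.172; u2·a0=0.3910·33.211=12.986 ≤ a1=16.380 → R1 fires; C=5 Z=8 X=6 S=7 Y=5
Draw 8: a1=13.650, a2=5.300, a3=0.826, a4=9.240, a5=0.405, a0=29.421; τ=−ln(0.0513)/29.421=0.101 → t=0.273; u2·a0=0.0048·29.421=0.141 ≤ a1=13.650 → R1 fires; C=5 Z=8 X=6 S=7 Y=4
Draw 9: a1=10.920, a2=4.240, a3=0.826, a4=9.240, a5=0.405, a0=25.631; τ=−ln(0.2089)/25.631=0.061 → t=0.334; u2·a0=0.4967·25.631=12.731; a1=10.920 < 12.731 ≤ a1+a2=15.160 → R2 fires; C=5 Z=8 X=7 S=7 Y=3
Draw 10: a1=8.190, a2=3.180, a3=0.826, a4=10.780, a5=0.405, a0=23.381; τ=−ln(0.7442)/23.381=0.013 → t=0.346 > T=0.34: stop.
Read off Z at T=0.34: 8

Z at T = 8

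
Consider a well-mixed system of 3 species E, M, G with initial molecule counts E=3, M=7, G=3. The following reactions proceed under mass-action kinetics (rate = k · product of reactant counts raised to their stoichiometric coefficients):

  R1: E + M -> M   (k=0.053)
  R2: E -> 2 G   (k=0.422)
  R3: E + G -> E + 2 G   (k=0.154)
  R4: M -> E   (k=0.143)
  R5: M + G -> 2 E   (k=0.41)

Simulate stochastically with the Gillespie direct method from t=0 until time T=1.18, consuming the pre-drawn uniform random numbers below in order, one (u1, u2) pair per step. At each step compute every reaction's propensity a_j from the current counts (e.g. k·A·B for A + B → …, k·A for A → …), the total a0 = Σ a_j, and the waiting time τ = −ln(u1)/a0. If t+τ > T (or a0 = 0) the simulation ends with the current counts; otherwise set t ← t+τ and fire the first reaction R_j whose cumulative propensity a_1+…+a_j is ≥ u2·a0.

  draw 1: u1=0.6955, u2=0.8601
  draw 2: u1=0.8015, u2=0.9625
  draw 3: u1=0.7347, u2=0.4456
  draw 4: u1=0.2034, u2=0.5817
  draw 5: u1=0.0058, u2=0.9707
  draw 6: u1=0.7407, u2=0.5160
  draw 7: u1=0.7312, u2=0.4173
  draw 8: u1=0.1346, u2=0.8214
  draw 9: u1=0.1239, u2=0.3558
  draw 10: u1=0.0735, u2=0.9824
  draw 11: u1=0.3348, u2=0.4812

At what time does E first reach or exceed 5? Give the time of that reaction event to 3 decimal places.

Threshold first reached at t = 0.027

t=0.000: E=3 M=7 G=3
Draw 1: a1=1.113, a2=1.266, a3=1.386, a4=1.001, a5=8.610, a0=13.376; τ=−ln(0.6955)/13.376=0.027 → t=0.027; u2·a0=0.8601·13.376=11.505; a1+…+a4=4.766 < 11.505 ≤ a1+…+a5=13.376 → R5 fires; E=5 M=6 G=2
Draw 2: a1=1.590, a2=2.110, a3=1.540, a4=0.858, a5=4.920, a0=11.018; τ=−ln(0.8015)/11.018=0.020 → t=0.047; u2·a0=0.9625·11.018=10.605; a1+…+a4=6.098 < 10.605 ≤ a1+…+a5=11.018 → R5 fires; E=7 M=5 G=1
Draw 3: a1=1.855, a2=2.954, a3=1.078, a4=0.715, a5=2.050, a0=8.652; τ=−ln(0.7347)/8.652=0.036 → t=0.083; u2·a0=0.4456·8.652=3.855; a1=1.855 < 3.855 ≤ a1+a2=4.809 → R2 fires; E=6 M=5 G=3
Draw 4: a1=1.590, a2=2.532, a3=2.772, a4=0.715, a5=6.150, a0=13.759; τ=−ln(0.2034)/13.759=0.116 → t=0.199; u2·a0=0.5817·13.759=8.004; a1+…+a4=7.609 < 8.004 ≤ a1+…+a5=13.759 → R5 fires; E=8 M=4 G=2
Draw 5: a1=1.696, a2=3.376, a3=2.464, a4=0.572, a5=3.280, a0=11.388; τ=−ln(0.0058)/11.388=0.452 → t=0.651; u2·a0=0.9707·11.388=11.054; a1+…+a4=8.108 < 11.054 ≤ a1+…+a5=11.388 → R5 fires; E=10 M=3 G=1
Draw 6: a1=1.590, a2=4.220, a3=1.540, a4=0.429, a5=1.230, a0=9.009; τ=−ln(0.7407)/9.009=0.033 → t=0.684; u2·a0=0.5160·9.009=4.649; a1=1.590 < 4.649 ≤ a1+a2=5.810 → R2 fires; E=9 M=3 G=3
Draw 7: a1=1.431, a2=3.798, a3=4.158, a4=0.429, a5=3.690, a0=13.506; τ=−ln(0.7312)/13.506=0.023 → t=0.707; u2·a0=0.4173·13.506=5.636; a1+a2=5.229 < 5.636 ≤ a1+…+a3=9.387 → R3 fires; E=9 M=3 G=4
Draw 8: a1=1.431, a2=3.798, a3=5.544, a4=0.429, a5=4.920, a0=16.122; τ=−ln(0.1346)/16.122=0.124 → t=0.832; u2·a0=0.8214·16.122=13.243; a1+…+a4=11.202 < 13.243 ≤ a1+…+a5=16.122 → R5 fires; E=11 M=2 G=3
Draw 9: a1=1.166, a2=4.642, a3=5.082, a4=0.286, a5=2.460, a0=13.636; τ=−ln(0.1239)/13.636=0.153 → t=0.985; u2·a0=0.3558·13.636=4.852; a1=1.166 < 4.852 ≤ a1+a2=5.808 → R2 fires; E=10 M=2 G=5
Draw 10: a1=1.060, a2=4.220, a3=7.700, a4=0.286, a5=4.100, a0=17.366; τ=−ln(0.0735)/17.366=0.150 → t=1.135; u2·a0=0.9824·17.366=17.060; a1+…+a4=13.266 < 17.060 ≤ a1+…+a5=17.366 → R5 fires; E=12 M=1 G=4
Draw 11: a1=0.636, a2=5.064, a3=7.392, a4=0.143, a5=1.640, a0=14.875; τ=−ln(0.3348)/14.875=0.074 → t=1.209 > T=1.18: stop.
E first becomes ≥ 5 when it reaches 5 at the event at t=0.027.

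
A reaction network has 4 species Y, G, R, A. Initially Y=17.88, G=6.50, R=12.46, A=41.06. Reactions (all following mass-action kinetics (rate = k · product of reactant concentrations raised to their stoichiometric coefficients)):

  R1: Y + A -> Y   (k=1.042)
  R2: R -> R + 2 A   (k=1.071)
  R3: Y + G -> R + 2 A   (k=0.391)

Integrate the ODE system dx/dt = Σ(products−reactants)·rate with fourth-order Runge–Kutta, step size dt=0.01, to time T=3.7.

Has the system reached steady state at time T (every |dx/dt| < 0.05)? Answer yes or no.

RK4 with dt=0.01: 370 steps to T=3.7. Trajectory (selected grid times):
t=0.00: Y=17.88 G=6.50 R=12.46 A=41.06
t=0.41: Y=12.09 G=0.71 R=18.25 A=3.88
t=0.82: Y=11.49 G=0.11 R=18.85 A=3.47
t=1.23: Y=11.40 G=0.02 R=18.94 A=3.43
t=1.64: Y=11.38 G=0.00 R=18.96 A=3.43
t=2.06: Y=11.38 G=0.00 R=18.96 A=3.43
t=2.47: Y=11.38 G=0.00 R=18.96 A=3.42
t=2.88: Y=11.38 G=0.00 R=18.96 A=3.42
t=3.29: Y=11.38 G=0.00 R=18.96 A=3.42
t=3.70: Y=11.38 G=0.00 R=18.96 A=3.42
Rates at T: R1=40.6123, R2=20.3062, R3=0.0000
dx/dt at T (Σ net stoichiometry × rate): Y=-0.0000, G=-0.0000, R=+0.0000, A=-0.0000
Largest |dx/dt| is |-0.0000| (Y) < 0.05 → steady.

Steady state at T: yes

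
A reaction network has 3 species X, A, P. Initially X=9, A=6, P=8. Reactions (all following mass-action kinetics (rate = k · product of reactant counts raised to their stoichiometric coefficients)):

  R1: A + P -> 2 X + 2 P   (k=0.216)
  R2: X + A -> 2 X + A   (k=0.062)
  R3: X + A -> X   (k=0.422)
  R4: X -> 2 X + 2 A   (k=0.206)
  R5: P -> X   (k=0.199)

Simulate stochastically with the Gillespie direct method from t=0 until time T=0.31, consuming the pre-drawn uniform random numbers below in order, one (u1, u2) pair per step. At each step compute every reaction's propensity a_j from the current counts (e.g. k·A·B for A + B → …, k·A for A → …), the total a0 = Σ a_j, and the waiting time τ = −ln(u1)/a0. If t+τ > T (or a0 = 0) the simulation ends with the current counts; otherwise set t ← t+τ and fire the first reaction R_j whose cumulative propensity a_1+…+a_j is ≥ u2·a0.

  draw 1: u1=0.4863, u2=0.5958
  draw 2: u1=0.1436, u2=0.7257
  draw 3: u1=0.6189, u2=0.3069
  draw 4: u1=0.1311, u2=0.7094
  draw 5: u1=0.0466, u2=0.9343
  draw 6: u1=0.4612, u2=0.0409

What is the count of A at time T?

A at T = 3

t=0.000: X=9 A=6 P=8
Draw 1: a1=10.368, a2=3.348, a3=22.788, a4=1.854, a5=1.592, a0=39.950; τ=−ln(0.4863)/39.950=0.018 → t=0.018; u2·a0=0.5958·39.950=23.802; a1+a2=13.716 < 23.802 ≤ a1+…+a3=36.504 → R3 fires; X=9 A=5 P=8
Draw 2: a1=8.640, a2=2.790, a3=18.990, a4=1.854, a5=1.592, a0=33.866; τ=−ln(0.1436)/33.866=0.057 → t=0.075; u2·a0=0.7257·33.866=24.577; a1+a2=11.430 < 24.577 ≤ a1+…+a3=30.420 → R3 fires; X=9 A=4 P=8
Draw 3: a1=6.912, a2=2.232, a3=15.192, a4=1.854, a5=1.592, a0=27.782; τ=−ln(0.6189)/27.782=0.017 → t=0.093; u2·a0=0.3069·27.782=8.526; a1=6.912 < 8.526 ≤ a1+a2=9.144 → R2 fires; X=10 A=4 P=8
Draw 4: a1=6.912, a2=2.480, a3=16.880, a4=2.060, a5=1.592, a0=29.924; τ=−ln(0.1311)/29.924=0.068 → t=0.161; u2·a0=0.7094·29.924=21.228; a1+a2=9.392 < 21.228 ≤ a1+…+a3=26.272 → R3 fires; X=10 A=3 P=8
Draw 5: a1=5.184, a2=1.860, a3=12.660, a4=2.060, a5=1.592, a0=23.356; τ=−ln(0.0466)/23.356=0.131 → t=0.292; u2·a0=0.9343·23.356=21.822; a1+…+a4=21.764 < 21.822 ≤ a1+…+a5=23.356 → R5 fires; X=11 A=3 P=7
Draw 6: a1=4.536, a2=2.046, a3=13.926, a4=2.266, a5=1.393, a0=24.167; τ=−ln(0.4612)/24.167=0.032 → t=0.324 > T=0.31: stop.
Read off A at T=0.31: 3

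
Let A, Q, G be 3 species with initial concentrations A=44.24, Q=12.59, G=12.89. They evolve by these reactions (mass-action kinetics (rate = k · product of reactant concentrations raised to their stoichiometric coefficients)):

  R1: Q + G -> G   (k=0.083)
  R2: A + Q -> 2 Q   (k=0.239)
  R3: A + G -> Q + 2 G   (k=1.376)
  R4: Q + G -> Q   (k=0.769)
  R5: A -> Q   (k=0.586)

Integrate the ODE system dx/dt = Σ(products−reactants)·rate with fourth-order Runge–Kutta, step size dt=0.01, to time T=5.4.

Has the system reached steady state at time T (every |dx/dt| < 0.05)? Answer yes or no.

Steady state at T: yes

RK4 with dt=0.01: 540 steps to T=5.4. Trajectory (selected grid times):
t=0.00: A=44.24 Q=12.59 G=12.89
t=0.60: A=0.00 Q=52.02 G=0.00
t=1.20: A=0.00 Q=52.02 G=0.00
t=1.80: A=0.00 Q=52.02 G=0.00
t=2.40: A=0.00 Q=52.02 G=0.00
t=3.00: A=0.00 Q=52.02 G=0.00
t=3.60: A=0.00 Q=52.02 G=0.00
t=4.20: A=0.00 Q=52.02 G=0.00
t=4.80: A=0.00 Q=52.02 G=0.00
t=5.40: A=0.00 Q=52.02 G=0.00
Rates at T: R1=0.0000, R2=0.0000, R3=0.0000, R4=0.0000, R5=0.0000
dx/dt at T (Σ net stoichiometry × rate): A=-0.0000, Q=+0.0000, G=-0.0000
Largest |dx/dt| is |-0.0000| (A) < 0.05 → steady.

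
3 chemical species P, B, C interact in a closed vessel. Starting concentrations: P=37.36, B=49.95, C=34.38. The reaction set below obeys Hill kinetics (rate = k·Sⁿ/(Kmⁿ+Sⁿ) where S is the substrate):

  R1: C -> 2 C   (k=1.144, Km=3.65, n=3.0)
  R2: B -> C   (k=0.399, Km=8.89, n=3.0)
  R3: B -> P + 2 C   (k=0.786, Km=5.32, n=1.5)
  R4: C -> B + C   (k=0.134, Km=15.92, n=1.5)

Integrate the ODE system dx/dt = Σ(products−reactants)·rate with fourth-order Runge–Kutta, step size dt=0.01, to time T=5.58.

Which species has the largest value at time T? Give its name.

Dominant species at T: C

RK4 with dt=0.01: 558 steps to T=5.58. Trajectory (selected grid times):
t=0.00: P=37.36 B=49.95 C=34.38
t=0.62: P=37.83 B=49.30 C=36.28
t=1.24: P=38.30 B=48.65 C=38.17
t=1.86: P=38.77 B=48.00 C=40.07
t=2.48: P=39.24 B=47.35 C=41.96
t=3.10: P=39.71 B=46.70 C=43.85
t=3.72: P=40.18 B=46.05 C=45.75
t=4.34: P=40.65 B=45.41 C=47.64
t=4.96: P=41.12 B=44.76 C=49.53
t=5.58: P=41.58 B=44.12 C=51.42
At T=5.58: P=41.58 B=44.12 C=51.42; the largest is C.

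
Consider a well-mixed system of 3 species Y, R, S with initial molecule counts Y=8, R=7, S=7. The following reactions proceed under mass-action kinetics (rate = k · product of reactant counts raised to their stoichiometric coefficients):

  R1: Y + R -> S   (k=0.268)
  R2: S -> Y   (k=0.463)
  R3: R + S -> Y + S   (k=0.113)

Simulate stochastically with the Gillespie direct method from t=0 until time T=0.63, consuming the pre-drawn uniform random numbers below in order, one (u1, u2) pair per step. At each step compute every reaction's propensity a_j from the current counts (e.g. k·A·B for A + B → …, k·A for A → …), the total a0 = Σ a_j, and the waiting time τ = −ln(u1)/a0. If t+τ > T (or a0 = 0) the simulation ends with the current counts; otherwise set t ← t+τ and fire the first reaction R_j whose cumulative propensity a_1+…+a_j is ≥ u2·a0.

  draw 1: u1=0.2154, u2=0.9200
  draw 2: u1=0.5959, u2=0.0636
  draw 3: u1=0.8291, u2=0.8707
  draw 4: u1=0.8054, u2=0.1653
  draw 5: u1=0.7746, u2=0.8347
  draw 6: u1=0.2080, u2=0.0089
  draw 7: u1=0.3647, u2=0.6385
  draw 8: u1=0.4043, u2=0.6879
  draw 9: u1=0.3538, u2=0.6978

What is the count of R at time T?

t=0.000: Y=8 R=7 S=7
Draw 1: a1=15.008, a2=3.241, a3=5.537, a0=23.786; τ=−ln(0.2154)/23.786=0.065 → t=0.065; u2·a0=0.9200·23.786=21.883; a1+a2=18.249 < 21.883 ≤ a1+…+a3=23.786 → R3 fires; Y=9 R=6 S=7
Draw 2: a1=14.472, a2=3.241, a3=4.746, a0=22.459; τ=−ln(0.5959)/22.459=0.023 → t=0.088; u2·a0=0.0636·22.459=1.428 ≤ a1=14.472 → R1 fires; Y=8 R=5 S=8
Draw 3: a1=10.720, a2=3.704, a3=4.520, a0=18.944; τ=−ln(0.8291)/18.944=0.010 → t=0.097; u2·a0=0.8707·18.944=16.495; a1+a2=14.424 < 16.495 ≤ a1+…+a3=18.944 → R3 fires; Y=9 R=4 S=8
Draw 4: a1=9.648, a2=3.704, a3=3.616, a0=16.968; τ=−ln(0.8054)/16.968=0.013 → t=0.110; u2·a0=0.1653·16.968=2.805 ≤ a1=9.648 → R1 fires; Y=8 R=3 S=9
Draw 5: a1=6.432, a2=4.167, a3=3.051, a0=13.650; τ=−ln(0.7746)/13.650=0.019 → t=0.129; u2·a0=0.8347·13.650=11.394; a1+a2=10.599 < 11.394 ≤ a1+…+a3=13.650 → R3 fires; Y=9 R=2 S=9
Draw 6: a1=4.824, a2=4.167, a3=2.034, a0=11.025; τ=−ln(0.2080)/11.025=0.142 → t=0.271; u2·a0=0.0089·11.025=0.098 ≤ a1=4.824 → R1 fires; Y=8 R=1 S=10
Draw 7: a1=2.144, a2=4.630, a3=1.130, a0=7.904; τ=−ln(0.3647)/7.904=0.128 → t=0.399; u2·a0=0.6385·7.904=5.047; a1=2.144 < 5.047 ≤ a1+a2=6.774 → R2 fires; Y=9 R=1 S=9
Draw 8: a1=2.412, a2=4.167, a3=1.017, a0=7.596; τ=−ln(0.4043)/7.596=0.119 → t=0.518; u2·a0=0.6879·7.596=5.225; a1=2.412 < 5.225 ≤ a1+a2=6.579 → R2 fires; Y=10 R=1 S=8
Draw 9: a1=2.680, a2=3.704, a3=0.904, a0=7.288; τ=−ln(0.3538)/7.288=0.143 → t=0.661 > T=0.63: stop.
Read off R at T=0.63: 1

R at T = 1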